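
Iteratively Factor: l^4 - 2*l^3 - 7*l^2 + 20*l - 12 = (l - 1)*(l^3 - l^2 - 8*l + 12) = (l - 2)*(l - 1)*(l^2 + l - 6) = (l - 2)*(l - 1)*(l + 3)*(l - 2)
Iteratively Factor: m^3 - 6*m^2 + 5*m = (m - 5)*(m^2 - m) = (m - 5)*(m - 1)*(m)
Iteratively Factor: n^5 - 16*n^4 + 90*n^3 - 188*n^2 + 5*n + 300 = (n - 4)*(n^4 - 12*n^3 + 42*n^2 - 20*n - 75) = (n - 4)*(n - 3)*(n^3 - 9*n^2 + 15*n + 25) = (n - 5)*(n - 4)*(n - 3)*(n^2 - 4*n - 5) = (n - 5)*(n - 4)*(n - 3)*(n + 1)*(n - 5)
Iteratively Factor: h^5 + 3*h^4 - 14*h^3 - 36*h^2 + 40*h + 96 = (h + 4)*(h^4 - h^3 - 10*h^2 + 4*h + 24) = (h - 2)*(h + 4)*(h^3 + h^2 - 8*h - 12) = (h - 2)*(h + 2)*(h + 4)*(h^2 - h - 6) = (h - 2)*(h + 2)^2*(h + 4)*(h - 3)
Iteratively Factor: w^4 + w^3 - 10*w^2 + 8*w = (w - 1)*(w^3 + 2*w^2 - 8*w) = (w - 1)*(w + 4)*(w^2 - 2*w) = (w - 2)*(w - 1)*(w + 4)*(w)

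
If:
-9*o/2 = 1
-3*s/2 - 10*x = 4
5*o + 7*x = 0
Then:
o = -2/9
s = -704/189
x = 10/63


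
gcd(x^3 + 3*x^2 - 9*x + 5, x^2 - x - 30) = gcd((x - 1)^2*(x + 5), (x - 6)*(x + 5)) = x + 5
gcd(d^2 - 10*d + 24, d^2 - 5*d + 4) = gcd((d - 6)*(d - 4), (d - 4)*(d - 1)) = d - 4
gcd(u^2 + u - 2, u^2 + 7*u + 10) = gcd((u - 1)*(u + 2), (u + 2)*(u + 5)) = u + 2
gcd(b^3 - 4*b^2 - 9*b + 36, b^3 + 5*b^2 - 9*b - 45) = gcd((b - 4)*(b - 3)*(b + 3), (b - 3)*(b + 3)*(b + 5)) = b^2 - 9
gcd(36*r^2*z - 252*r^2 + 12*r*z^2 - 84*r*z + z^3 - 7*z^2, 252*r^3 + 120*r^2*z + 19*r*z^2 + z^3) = 36*r^2 + 12*r*z + z^2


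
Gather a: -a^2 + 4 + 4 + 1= 9 - a^2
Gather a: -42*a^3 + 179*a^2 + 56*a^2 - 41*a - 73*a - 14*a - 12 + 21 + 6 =-42*a^3 + 235*a^2 - 128*a + 15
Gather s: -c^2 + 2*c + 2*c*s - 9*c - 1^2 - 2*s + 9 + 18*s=-c^2 - 7*c + s*(2*c + 16) + 8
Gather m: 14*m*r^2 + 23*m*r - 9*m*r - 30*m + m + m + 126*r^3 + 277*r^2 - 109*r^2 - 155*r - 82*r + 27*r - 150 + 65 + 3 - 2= m*(14*r^2 + 14*r - 28) + 126*r^3 + 168*r^2 - 210*r - 84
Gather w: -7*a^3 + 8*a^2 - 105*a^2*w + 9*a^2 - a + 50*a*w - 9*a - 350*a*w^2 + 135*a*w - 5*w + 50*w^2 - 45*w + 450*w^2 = -7*a^3 + 17*a^2 - 10*a + w^2*(500 - 350*a) + w*(-105*a^2 + 185*a - 50)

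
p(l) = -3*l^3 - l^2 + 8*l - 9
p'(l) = -9*l^2 - 2*l + 8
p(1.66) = -12.20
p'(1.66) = -20.12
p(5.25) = -428.67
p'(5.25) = -250.56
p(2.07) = -23.33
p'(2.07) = -34.70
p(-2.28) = 3.12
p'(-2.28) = -34.23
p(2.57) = -45.97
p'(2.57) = -56.58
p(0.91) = -4.81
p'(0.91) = -1.27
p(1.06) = -5.22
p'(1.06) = -4.23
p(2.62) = -48.86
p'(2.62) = -59.02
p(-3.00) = 39.00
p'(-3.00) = -67.00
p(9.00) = -2205.00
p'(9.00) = -739.00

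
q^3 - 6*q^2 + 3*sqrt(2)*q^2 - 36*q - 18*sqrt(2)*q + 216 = (q - 6)*(q - 3*sqrt(2))*(q + 6*sqrt(2))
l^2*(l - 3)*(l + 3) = l^4 - 9*l^2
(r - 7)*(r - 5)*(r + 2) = r^3 - 10*r^2 + 11*r + 70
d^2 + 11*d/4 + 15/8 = (d + 5/4)*(d + 3/2)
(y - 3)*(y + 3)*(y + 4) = y^3 + 4*y^2 - 9*y - 36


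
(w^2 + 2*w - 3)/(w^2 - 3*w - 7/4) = 4*(-w^2 - 2*w + 3)/(-4*w^2 + 12*w + 7)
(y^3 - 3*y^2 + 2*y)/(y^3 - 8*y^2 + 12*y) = (y - 1)/(y - 6)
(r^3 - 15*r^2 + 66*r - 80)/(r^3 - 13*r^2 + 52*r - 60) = (r - 8)/(r - 6)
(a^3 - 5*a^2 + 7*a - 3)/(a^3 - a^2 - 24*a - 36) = (-a^3 + 5*a^2 - 7*a + 3)/(-a^3 + a^2 + 24*a + 36)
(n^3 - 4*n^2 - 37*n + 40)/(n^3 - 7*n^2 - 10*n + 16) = (n + 5)/(n + 2)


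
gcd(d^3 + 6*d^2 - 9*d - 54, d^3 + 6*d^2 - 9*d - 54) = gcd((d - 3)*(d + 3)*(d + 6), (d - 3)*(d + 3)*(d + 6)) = d^3 + 6*d^2 - 9*d - 54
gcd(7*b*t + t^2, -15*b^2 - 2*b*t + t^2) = 1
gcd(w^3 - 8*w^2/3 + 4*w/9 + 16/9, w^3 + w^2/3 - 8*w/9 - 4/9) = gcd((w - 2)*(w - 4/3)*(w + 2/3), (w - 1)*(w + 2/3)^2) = w + 2/3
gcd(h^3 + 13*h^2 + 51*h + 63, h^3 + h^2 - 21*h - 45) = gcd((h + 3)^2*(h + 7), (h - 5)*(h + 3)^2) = h^2 + 6*h + 9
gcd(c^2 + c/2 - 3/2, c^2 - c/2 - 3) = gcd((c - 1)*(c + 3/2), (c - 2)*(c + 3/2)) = c + 3/2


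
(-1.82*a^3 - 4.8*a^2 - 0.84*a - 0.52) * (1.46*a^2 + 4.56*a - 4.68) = -2.6572*a^5 - 15.3072*a^4 - 14.5968*a^3 + 17.8744*a^2 + 1.56*a + 2.4336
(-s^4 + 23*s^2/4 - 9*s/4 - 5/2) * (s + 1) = -s^5 - s^4 + 23*s^3/4 + 7*s^2/2 - 19*s/4 - 5/2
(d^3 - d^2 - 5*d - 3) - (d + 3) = d^3 - d^2 - 6*d - 6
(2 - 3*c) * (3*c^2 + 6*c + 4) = -9*c^3 - 12*c^2 + 8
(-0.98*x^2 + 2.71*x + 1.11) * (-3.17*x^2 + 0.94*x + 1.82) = 3.1066*x^4 - 9.5119*x^3 - 2.7549*x^2 + 5.9756*x + 2.0202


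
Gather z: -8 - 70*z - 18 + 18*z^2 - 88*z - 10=18*z^2 - 158*z - 36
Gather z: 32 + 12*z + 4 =12*z + 36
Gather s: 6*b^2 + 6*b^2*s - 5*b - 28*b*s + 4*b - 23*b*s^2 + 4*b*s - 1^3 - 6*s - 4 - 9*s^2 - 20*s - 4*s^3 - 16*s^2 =6*b^2 - b - 4*s^3 + s^2*(-23*b - 25) + s*(6*b^2 - 24*b - 26) - 5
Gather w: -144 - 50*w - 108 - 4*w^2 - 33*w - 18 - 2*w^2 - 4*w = -6*w^2 - 87*w - 270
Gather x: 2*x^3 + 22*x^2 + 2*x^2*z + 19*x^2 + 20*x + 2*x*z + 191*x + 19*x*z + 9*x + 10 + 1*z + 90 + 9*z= 2*x^3 + x^2*(2*z + 41) + x*(21*z + 220) + 10*z + 100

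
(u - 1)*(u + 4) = u^2 + 3*u - 4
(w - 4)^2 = w^2 - 8*w + 16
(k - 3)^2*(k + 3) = k^3 - 3*k^2 - 9*k + 27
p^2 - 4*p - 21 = (p - 7)*(p + 3)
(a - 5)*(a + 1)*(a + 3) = a^3 - a^2 - 17*a - 15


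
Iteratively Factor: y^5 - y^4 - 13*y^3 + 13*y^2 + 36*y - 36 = (y + 3)*(y^4 - 4*y^3 - y^2 + 16*y - 12) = (y - 3)*(y + 3)*(y^3 - y^2 - 4*y + 4) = (y - 3)*(y - 1)*(y + 3)*(y^2 - 4) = (y - 3)*(y - 1)*(y + 2)*(y + 3)*(y - 2)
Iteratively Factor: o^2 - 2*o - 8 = (o - 4)*(o + 2)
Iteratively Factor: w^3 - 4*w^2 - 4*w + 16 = (w - 4)*(w^2 - 4) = (w - 4)*(w - 2)*(w + 2)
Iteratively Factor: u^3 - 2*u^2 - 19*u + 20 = (u + 4)*(u^2 - 6*u + 5) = (u - 1)*(u + 4)*(u - 5)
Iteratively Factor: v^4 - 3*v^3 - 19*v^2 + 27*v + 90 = (v - 5)*(v^3 + 2*v^2 - 9*v - 18) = (v - 5)*(v + 3)*(v^2 - v - 6) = (v - 5)*(v + 2)*(v + 3)*(v - 3)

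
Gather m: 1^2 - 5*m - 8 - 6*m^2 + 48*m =-6*m^2 + 43*m - 7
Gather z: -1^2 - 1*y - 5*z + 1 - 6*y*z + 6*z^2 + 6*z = -y + 6*z^2 + z*(1 - 6*y)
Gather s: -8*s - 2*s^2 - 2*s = -2*s^2 - 10*s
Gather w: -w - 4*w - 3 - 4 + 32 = 25 - 5*w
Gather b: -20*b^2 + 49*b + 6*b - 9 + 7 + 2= -20*b^2 + 55*b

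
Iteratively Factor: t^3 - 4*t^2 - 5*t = (t - 5)*(t^2 + t) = (t - 5)*(t + 1)*(t)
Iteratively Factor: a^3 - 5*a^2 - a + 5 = (a + 1)*(a^2 - 6*a + 5) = (a - 1)*(a + 1)*(a - 5)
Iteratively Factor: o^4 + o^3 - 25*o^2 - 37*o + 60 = (o - 1)*(o^3 + 2*o^2 - 23*o - 60) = (o - 1)*(o + 3)*(o^2 - o - 20) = (o - 1)*(o + 3)*(o + 4)*(o - 5)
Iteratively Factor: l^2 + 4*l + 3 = (l + 3)*(l + 1)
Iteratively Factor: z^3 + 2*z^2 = (z)*(z^2 + 2*z) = z^2*(z + 2)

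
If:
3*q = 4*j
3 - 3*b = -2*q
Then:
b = 2*q/3 + 1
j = 3*q/4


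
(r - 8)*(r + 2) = r^2 - 6*r - 16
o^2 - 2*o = o*(o - 2)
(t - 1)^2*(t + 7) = t^3 + 5*t^2 - 13*t + 7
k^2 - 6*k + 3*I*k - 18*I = (k - 6)*(k + 3*I)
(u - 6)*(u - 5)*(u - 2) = u^3 - 13*u^2 + 52*u - 60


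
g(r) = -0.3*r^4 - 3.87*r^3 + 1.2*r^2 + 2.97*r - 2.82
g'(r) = -1.2*r^3 - 11.61*r^2 + 2.4*r + 2.97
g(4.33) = -387.09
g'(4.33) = -301.73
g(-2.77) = 62.75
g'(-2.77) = -67.26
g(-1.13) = 0.45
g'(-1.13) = -12.84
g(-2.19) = 30.18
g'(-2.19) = -45.36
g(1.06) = -3.31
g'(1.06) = -8.96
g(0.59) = -1.48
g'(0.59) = 0.10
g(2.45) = -56.06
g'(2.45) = -78.49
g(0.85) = -1.96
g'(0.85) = -4.12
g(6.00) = -1166.52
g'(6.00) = -659.79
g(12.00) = -12702.54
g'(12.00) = -3713.67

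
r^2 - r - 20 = (r - 5)*(r + 4)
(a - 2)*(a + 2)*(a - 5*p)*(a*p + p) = a^4*p - 5*a^3*p^2 + a^3*p - 5*a^2*p^2 - 4*a^2*p + 20*a*p^2 - 4*a*p + 20*p^2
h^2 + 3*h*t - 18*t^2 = (h - 3*t)*(h + 6*t)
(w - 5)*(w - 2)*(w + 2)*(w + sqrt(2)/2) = w^4 - 5*w^3 + sqrt(2)*w^3/2 - 4*w^2 - 5*sqrt(2)*w^2/2 - 2*sqrt(2)*w + 20*w + 10*sqrt(2)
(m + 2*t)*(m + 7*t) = m^2 + 9*m*t + 14*t^2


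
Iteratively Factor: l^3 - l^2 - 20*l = (l + 4)*(l^2 - 5*l) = (l - 5)*(l + 4)*(l)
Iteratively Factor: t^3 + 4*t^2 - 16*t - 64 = (t + 4)*(t^2 - 16) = (t - 4)*(t + 4)*(t + 4)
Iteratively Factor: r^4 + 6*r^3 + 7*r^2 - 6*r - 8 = (r + 1)*(r^3 + 5*r^2 + 2*r - 8) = (r + 1)*(r + 2)*(r^2 + 3*r - 4) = (r - 1)*(r + 1)*(r + 2)*(r + 4)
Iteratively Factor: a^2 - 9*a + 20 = (a - 4)*(a - 5)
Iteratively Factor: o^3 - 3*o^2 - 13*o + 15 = (o + 3)*(o^2 - 6*o + 5) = (o - 1)*(o + 3)*(o - 5)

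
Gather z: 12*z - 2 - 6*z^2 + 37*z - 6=-6*z^2 + 49*z - 8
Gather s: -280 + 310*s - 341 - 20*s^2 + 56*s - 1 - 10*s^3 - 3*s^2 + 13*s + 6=-10*s^3 - 23*s^2 + 379*s - 616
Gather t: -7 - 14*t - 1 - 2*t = -16*t - 8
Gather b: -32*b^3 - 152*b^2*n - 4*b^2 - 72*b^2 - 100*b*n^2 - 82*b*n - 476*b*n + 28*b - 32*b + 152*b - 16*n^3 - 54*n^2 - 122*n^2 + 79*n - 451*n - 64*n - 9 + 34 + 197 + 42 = -32*b^3 + b^2*(-152*n - 76) + b*(-100*n^2 - 558*n + 148) - 16*n^3 - 176*n^2 - 436*n + 264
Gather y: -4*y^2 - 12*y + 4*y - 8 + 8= -4*y^2 - 8*y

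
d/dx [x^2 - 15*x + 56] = 2*x - 15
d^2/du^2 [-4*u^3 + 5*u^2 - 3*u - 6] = 10 - 24*u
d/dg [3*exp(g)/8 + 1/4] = 3*exp(g)/8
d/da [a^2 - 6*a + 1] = 2*a - 6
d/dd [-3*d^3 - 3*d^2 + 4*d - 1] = -9*d^2 - 6*d + 4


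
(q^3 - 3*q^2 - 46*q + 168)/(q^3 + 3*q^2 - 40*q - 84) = (q - 4)/(q + 2)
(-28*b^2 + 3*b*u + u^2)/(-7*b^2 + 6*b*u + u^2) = (-4*b + u)/(-b + u)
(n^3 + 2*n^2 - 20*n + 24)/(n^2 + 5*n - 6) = (n^2 - 4*n + 4)/(n - 1)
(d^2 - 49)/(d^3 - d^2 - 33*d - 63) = (d + 7)/(d^2 + 6*d + 9)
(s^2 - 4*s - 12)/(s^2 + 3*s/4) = 4*(s^2 - 4*s - 12)/(s*(4*s + 3))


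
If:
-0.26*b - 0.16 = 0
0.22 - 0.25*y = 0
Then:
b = -0.62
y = 0.88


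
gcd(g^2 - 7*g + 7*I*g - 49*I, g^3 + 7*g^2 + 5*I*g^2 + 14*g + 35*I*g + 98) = g + 7*I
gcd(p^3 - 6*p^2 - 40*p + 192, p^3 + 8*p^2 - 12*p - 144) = p^2 + 2*p - 24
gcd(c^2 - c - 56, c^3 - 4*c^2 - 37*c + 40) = c - 8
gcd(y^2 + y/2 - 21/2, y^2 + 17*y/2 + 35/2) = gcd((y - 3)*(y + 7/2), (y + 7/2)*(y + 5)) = y + 7/2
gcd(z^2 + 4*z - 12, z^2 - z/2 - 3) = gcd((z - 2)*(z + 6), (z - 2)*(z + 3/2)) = z - 2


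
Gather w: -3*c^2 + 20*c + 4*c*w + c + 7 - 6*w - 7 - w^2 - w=-3*c^2 + 21*c - w^2 + w*(4*c - 7)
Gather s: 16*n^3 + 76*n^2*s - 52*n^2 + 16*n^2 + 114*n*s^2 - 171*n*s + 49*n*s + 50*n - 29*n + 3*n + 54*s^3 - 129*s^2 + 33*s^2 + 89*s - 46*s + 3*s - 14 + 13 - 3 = 16*n^3 - 36*n^2 + 24*n + 54*s^3 + s^2*(114*n - 96) + s*(76*n^2 - 122*n + 46) - 4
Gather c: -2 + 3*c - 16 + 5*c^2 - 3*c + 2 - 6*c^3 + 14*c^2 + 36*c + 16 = -6*c^3 + 19*c^2 + 36*c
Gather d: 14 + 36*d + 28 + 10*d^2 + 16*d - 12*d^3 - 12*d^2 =-12*d^3 - 2*d^2 + 52*d + 42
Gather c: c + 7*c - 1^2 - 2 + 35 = 8*c + 32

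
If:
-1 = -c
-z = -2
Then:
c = 1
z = 2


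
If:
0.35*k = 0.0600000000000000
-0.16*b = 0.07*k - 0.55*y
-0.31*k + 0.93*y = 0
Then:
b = 0.12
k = 0.17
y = 0.06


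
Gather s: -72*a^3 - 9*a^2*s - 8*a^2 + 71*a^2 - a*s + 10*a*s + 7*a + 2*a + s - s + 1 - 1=-72*a^3 + 63*a^2 + 9*a + s*(-9*a^2 + 9*a)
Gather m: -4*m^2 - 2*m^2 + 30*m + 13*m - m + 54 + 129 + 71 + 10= -6*m^2 + 42*m + 264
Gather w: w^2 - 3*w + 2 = w^2 - 3*w + 2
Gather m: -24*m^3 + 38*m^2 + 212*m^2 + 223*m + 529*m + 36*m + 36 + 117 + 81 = -24*m^3 + 250*m^2 + 788*m + 234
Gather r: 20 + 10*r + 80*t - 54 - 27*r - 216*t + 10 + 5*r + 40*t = -12*r - 96*t - 24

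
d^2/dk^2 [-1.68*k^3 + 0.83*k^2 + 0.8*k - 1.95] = 1.66 - 10.08*k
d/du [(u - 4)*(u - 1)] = 2*u - 5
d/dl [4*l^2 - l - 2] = 8*l - 1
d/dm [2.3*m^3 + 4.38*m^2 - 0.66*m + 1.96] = 6.9*m^2 + 8.76*m - 0.66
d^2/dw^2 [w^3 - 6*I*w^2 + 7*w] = 6*w - 12*I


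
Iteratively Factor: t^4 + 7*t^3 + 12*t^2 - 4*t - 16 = (t - 1)*(t^3 + 8*t^2 + 20*t + 16) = (t - 1)*(t + 2)*(t^2 + 6*t + 8) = (t - 1)*(t + 2)*(t + 4)*(t + 2)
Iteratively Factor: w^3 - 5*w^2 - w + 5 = (w + 1)*(w^2 - 6*w + 5) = (w - 1)*(w + 1)*(w - 5)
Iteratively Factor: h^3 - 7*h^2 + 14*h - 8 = (h - 2)*(h^2 - 5*h + 4) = (h - 2)*(h - 1)*(h - 4)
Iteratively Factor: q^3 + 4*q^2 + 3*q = (q)*(q^2 + 4*q + 3) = q*(q + 3)*(q + 1)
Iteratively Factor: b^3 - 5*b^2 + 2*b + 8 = (b - 2)*(b^2 - 3*b - 4) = (b - 4)*(b - 2)*(b + 1)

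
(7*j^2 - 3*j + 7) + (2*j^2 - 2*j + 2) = 9*j^2 - 5*j + 9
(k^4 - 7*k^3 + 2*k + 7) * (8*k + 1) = 8*k^5 - 55*k^4 - 7*k^3 + 16*k^2 + 58*k + 7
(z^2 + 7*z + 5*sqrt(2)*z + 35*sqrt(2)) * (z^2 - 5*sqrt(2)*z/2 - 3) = z^4 + 5*sqrt(2)*z^3/2 + 7*z^3 - 28*z^2 + 35*sqrt(2)*z^2/2 - 196*z - 15*sqrt(2)*z - 105*sqrt(2)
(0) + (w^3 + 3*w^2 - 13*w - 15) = w^3 + 3*w^2 - 13*w - 15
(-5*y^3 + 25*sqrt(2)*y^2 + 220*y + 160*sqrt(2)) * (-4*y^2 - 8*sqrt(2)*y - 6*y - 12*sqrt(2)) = 20*y^5 - 60*sqrt(2)*y^4 + 30*y^4 - 1280*y^3 - 90*sqrt(2)*y^3 - 2400*sqrt(2)*y^2 - 1920*y^2 - 3600*sqrt(2)*y - 2560*y - 3840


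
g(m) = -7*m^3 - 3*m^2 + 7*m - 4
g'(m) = -21*m^2 - 6*m + 7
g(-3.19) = 170.37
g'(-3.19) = -187.56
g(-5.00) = 761.00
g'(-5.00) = -488.00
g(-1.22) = -4.29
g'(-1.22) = -16.94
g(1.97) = -55.37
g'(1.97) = -86.32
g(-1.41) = -0.21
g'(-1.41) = -26.29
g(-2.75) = 99.64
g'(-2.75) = -135.31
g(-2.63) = 84.18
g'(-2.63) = -122.47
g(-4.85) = 690.07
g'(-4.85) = -457.87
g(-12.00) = 11576.00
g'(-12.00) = -2945.00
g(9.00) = -5287.00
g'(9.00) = -1748.00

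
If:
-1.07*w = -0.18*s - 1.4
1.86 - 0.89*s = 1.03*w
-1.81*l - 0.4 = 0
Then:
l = -0.22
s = 0.48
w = 1.39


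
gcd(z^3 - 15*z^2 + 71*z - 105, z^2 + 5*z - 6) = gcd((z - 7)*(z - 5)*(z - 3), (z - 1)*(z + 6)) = 1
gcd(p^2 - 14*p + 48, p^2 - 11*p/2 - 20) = p - 8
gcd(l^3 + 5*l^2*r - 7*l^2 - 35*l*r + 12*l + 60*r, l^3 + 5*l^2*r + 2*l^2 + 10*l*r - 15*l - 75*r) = l^2 + 5*l*r - 3*l - 15*r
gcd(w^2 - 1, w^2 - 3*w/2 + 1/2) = w - 1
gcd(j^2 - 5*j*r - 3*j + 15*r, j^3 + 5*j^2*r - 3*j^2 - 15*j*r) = j - 3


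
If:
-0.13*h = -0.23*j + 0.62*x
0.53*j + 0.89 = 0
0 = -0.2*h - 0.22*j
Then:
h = 1.85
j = -1.68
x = -1.01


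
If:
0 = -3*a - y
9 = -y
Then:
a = 3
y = -9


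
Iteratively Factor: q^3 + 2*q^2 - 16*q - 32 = (q - 4)*(q^2 + 6*q + 8) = (q - 4)*(q + 2)*(q + 4)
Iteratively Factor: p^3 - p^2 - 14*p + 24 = (p - 3)*(p^2 + 2*p - 8) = (p - 3)*(p + 4)*(p - 2)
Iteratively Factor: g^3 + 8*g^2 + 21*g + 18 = (g + 3)*(g^2 + 5*g + 6) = (g + 2)*(g + 3)*(g + 3)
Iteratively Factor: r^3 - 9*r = (r)*(r^2 - 9) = r*(r - 3)*(r + 3)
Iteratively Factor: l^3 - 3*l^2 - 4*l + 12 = (l - 2)*(l^2 - l - 6) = (l - 2)*(l + 2)*(l - 3)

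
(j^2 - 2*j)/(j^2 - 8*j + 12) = j/(j - 6)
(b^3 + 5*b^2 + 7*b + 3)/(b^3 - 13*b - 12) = (b + 1)/(b - 4)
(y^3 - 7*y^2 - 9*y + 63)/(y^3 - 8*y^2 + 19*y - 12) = (y^2 - 4*y - 21)/(y^2 - 5*y + 4)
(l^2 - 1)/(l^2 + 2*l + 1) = (l - 1)/(l + 1)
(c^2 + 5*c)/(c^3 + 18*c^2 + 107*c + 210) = c/(c^2 + 13*c + 42)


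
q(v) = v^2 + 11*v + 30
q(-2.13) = 11.11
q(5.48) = 120.31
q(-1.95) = 12.35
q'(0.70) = 12.40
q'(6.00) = 23.00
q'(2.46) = 15.92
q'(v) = 2*v + 11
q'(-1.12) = 8.76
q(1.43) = 47.77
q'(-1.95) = 7.10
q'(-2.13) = 6.74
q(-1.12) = 18.93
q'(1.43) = 13.86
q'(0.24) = 11.48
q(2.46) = 63.11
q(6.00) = 132.00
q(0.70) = 38.19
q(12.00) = 306.00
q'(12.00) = 35.00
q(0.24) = 32.70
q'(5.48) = 21.96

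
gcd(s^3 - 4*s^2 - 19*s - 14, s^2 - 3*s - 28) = s - 7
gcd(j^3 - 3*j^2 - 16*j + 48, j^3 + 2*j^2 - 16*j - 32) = j^2 - 16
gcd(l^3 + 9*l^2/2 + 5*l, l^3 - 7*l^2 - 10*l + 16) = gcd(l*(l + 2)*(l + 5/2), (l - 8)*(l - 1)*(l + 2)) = l + 2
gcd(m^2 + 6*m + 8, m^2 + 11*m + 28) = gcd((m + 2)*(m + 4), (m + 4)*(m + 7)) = m + 4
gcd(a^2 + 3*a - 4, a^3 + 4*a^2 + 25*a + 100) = a + 4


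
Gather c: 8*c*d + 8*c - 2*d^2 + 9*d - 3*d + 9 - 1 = c*(8*d + 8) - 2*d^2 + 6*d + 8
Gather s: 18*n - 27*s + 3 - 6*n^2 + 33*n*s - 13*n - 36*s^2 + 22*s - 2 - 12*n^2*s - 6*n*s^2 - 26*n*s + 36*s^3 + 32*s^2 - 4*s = -6*n^2 + 5*n + 36*s^3 + s^2*(-6*n - 4) + s*(-12*n^2 + 7*n - 9) + 1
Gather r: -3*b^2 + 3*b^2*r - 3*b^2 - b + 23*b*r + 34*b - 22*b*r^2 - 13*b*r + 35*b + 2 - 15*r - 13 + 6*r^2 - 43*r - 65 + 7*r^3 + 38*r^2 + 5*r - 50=-6*b^2 + 68*b + 7*r^3 + r^2*(44 - 22*b) + r*(3*b^2 + 10*b - 53) - 126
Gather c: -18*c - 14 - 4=-18*c - 18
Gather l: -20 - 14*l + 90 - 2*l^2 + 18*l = -2*l^2 + 4*l + 70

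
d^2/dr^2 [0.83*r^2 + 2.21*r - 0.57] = 1.66000000000000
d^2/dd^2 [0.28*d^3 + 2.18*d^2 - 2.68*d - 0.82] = 1.68*d + 4.36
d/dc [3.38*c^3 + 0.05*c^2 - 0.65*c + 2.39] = 10.14*c^2 + 0.1*c - 0.65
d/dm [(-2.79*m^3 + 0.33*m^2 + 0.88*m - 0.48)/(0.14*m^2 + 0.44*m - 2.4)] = (-0.3906*m^4 - 2.4552*m^3 + 20.11*m^2 - 1.4496*m - 1.9008)/(0.0196*m^4 + 0.1232*m^3 - 0.4784*m^2 - 2.112*m + 5.76)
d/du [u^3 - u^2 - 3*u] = 3*u^2 - 2*u - 3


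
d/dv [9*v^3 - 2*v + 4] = 27*v^2 - 2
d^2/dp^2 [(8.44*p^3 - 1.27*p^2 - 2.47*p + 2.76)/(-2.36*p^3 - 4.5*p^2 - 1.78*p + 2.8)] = (193.412384000001*p^6 + 295.269984*p^5 - 728.345088*p^4 - 558.721904*p^3 + 139.357632*p^2 - 452.35968*p - 42.507008)/(13.144256*p^9 + 75.1896*p^8 + 173.111664*p^7 + 157.76196*p^6 - 47.848728*p^5 - 197.90004*p^4 - 73.421048*p^3 + 79.22544*p^2 + 41.8656*p - 21.952)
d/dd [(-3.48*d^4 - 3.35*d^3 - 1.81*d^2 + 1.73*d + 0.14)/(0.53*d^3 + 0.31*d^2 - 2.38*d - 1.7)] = (-1.8444*d^6 - 2.1576*d^5 + 24.768*d^4 + 37.7762*d^3 + 20.6339*d^2 + 6.0672*d - 2.6078)/(0.2809*d^6 + 0.3286*d^5 - 2.4267*d^4 - 3.2776*d^3 + 4.6104*d^2 + 8.092*d + 2.89)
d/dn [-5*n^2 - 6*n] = -10*n - 6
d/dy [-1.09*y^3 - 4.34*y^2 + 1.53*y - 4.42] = -3.27*y^2 - 8.68*y + 1.53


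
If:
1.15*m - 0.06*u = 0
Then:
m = 0.0521739130434783*u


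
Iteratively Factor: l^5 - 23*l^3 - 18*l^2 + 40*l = (l + 2)*(l^4 - 2*l^3 - 19*l^2 + 20*l) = (l - 5)*(l + 2)*(l^3 + 3*l^2 - 4*l) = (l - 5)*(l + 2)*(l + 4)*(l^2 - l) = l*(l - 5)*(l + 2)*(l + 4)*(l - 1)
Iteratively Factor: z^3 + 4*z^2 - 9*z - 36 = (z - 3)*(z^2 + 7*z + 12) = (z - 3)*(z + 3)*(z + 4)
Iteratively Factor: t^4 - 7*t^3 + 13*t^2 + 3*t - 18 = (t - 3)*(t^3 - 4*t^2 + t + 6) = (t - 3)^2*(t^2 - t - 2) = (t - 3)^2*(t - 2)*(t + 1)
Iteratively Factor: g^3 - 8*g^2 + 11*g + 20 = (g + 1)*(g^2 - 9*g + 20) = (g - 5)*(g + 1)*(g - 4)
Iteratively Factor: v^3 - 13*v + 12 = (v - 3)*(v^2 + 3*v - 4) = (v - 3)*(v + 4)*(v - 1)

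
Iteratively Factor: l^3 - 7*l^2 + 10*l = (l - 2)*(l^2 - 5*l) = (l - 5)*(l - 2)*(l)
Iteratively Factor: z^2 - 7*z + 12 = (z - 4)*(z - 3)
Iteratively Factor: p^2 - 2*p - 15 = (p - 5)*(p + 3)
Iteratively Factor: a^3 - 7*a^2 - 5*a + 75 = (a - 5)*(a^2 - 2*a - 15) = (a - 5)*(a + 3)*(a - 5)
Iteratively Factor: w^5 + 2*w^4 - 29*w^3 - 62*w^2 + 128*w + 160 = (w - 2)*(w^4 + 4*w^3 - 21*w^2 - 104*w - 80) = (w - 2)*(w + 1)*(w^3 + 3*w^2 - 24*w - 80) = (w - 5)*(w - 2)*(w + 1)*(w^2 + 8*w + 16) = (w - 5)*(w - 2)*(w + 1)*(w + 4)*(w + 4)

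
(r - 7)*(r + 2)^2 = r^3 - 3*r^2 - 24*r - 28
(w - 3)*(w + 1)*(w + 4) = w^3 + 2*w^2 - 11*w - 12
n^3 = n^3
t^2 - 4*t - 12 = (t - 6)*(t + 2)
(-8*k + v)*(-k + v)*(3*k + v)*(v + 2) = 24*k^3*v + 48*k^3 - 19*k^2*v^2 - 38*k^2*v - 6*k*v^3 - 12*k*v^2 + v^4 + 2*v^3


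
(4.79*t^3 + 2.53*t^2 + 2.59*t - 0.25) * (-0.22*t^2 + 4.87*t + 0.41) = -1.0538*t^5 + 22.7707*t^4 + 13.7152*t^3 + 13.7056*t^2 - 0.1556*t - 0.1025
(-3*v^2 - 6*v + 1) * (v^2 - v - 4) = -3*v^4 - 3*v^3 + 19*v^2 + 23*v - 4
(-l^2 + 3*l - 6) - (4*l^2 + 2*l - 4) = -5*l^2 + l - 2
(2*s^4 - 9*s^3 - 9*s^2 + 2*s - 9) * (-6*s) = -12*s^5 + 54*s^4 + 54*s^3 - 12*s^2 + 54*s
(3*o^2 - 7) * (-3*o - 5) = -9*o^3 - 15*o^2 + 21*o + 35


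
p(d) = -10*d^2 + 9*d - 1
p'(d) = 9 - 20*d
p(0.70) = 0.40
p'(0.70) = -5.00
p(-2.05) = -61.48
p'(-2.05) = 50.00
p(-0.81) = -14.85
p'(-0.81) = 25.20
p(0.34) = 0.90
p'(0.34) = 2.20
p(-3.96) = -193.46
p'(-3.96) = 88.20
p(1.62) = -12.66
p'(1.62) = -23.40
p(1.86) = -18.86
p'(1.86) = -28.20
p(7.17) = -450.56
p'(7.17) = -134.40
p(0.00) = -1.00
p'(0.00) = 9.00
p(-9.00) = -892.00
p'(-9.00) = 189.00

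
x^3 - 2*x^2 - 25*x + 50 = (x - 5)*(x - 2)*(x + 5)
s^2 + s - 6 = (s - 2)*(s + 3)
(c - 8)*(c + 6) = c^2 - 2*c - 48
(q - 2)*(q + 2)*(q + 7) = q^3 + 7*q^2 - 4*q - 28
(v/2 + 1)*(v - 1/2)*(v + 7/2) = v^3/2 + 5*v^2/2 + 17*v/8 - 7/4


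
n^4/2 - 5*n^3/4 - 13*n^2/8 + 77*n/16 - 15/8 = (n/2 + 1)*(n - 5/2)*(n - 3/2)*(n - 1/2)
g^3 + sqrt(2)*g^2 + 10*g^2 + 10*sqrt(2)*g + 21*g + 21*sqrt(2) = (g + 3)*(g + 7)*(g + sqrt(2))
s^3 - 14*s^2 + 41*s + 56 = (s - 8)*(s - 7)*(s + 1)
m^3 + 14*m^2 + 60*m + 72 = (m + 2)*(m + 6)^2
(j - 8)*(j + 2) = j^2 - 6*j - 16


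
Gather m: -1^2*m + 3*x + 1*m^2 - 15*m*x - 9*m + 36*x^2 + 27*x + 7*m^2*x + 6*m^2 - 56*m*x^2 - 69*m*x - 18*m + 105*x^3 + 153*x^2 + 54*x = m^2*(7*x + 7) + m*(-56*x^2 - 84*x - 28) + 105*x^3 + 189*x^2 + 84*x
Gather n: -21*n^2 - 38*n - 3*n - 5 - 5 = -21*n^2 - 41*n - 10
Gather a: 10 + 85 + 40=135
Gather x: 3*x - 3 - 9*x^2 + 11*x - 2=-9*x^2 + 14*x - 5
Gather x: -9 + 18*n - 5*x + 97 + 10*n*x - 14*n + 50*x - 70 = 4*n + x*(10*n + 45) + 18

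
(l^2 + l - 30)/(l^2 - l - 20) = (l + 6)/(l + 4)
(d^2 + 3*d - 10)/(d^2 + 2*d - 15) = (d - 2)/(d - 3)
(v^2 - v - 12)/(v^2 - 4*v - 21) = (v - 4)/(v - 7)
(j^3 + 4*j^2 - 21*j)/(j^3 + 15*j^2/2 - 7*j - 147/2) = 2*j/(2*j + 7)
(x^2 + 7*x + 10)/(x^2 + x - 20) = (x + 2)/(x - 4)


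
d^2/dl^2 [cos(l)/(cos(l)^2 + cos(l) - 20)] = (2*(2*cos(l) + 1)^2*sin(l)^2*cos(l) - (cos(l)^2 + cos(l) - 20)^2*cos(l) + (cos(l)^2 + cos(l) - 20)*(3*cos(2*l) + 4*cos(3*l) - 1)/2)/(cos(l)^2 + cos(l) - 20)^3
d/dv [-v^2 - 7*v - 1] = -2*v - 7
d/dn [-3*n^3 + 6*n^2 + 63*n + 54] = -9*n^2 + 12*n + 63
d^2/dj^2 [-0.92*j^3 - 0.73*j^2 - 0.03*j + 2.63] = -5.52*j - 1.46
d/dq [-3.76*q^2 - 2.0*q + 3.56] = -7.52*q - 2.0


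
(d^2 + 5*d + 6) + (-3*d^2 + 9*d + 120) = -2*d^2 + 14*d + 126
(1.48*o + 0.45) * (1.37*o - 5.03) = 2.0276*o^2 - 6.8279*o - 2.2635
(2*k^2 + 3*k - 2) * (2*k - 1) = 4*k^3 + 4*k^2 - 7*k + 2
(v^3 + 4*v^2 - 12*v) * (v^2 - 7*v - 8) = v^5 - 3*v^4 - 48*v^3 + 52*v^2 + 96*v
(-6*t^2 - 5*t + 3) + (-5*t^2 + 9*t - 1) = -11*t^2 + 4*t + 2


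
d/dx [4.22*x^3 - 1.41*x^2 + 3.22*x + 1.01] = 12.66*x^2 - 2.82*x + 3.22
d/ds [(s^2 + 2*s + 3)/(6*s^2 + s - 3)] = (-11*s^2 - 42*s - 9)/(36*s^4 + 12*s^3 - 35*s^2 - 6*s + 9)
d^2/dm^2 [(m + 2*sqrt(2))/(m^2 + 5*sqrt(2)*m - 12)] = 2*((m + 2*sqrt(2))*(2*m + 5*sqrt(2))^2 - (3*m + 7*sqrt(2))*(m^2 + 5*sqrt(2)*m - 12))/(m^2 + 5*sqrt(2)*m - 12)^3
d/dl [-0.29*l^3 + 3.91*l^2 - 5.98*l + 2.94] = -0.87*l^2 + 7.82*l - 5.98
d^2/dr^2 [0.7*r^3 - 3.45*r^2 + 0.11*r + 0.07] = 4.2*r - 6.9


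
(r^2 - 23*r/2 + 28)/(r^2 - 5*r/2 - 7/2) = (r - 8)/(r + 1)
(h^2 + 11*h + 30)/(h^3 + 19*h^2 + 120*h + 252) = (h + 5)/(h^2 + 13*h + 42)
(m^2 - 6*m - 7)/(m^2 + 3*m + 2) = (m - 7)/(m + 2)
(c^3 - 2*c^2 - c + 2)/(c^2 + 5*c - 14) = (c^2 - 1)/(c + 7)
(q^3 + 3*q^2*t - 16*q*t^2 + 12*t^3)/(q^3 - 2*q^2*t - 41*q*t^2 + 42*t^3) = (q - 2*t)/(q - 7*t)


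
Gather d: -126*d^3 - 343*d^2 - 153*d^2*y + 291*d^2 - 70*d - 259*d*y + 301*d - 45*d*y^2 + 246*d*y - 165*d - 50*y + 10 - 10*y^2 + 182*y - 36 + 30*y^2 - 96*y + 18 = -126*d^3 + d^2*(-153*y - 52) + d*(-45*y^2 - 13*y + 66) + 20*y^2 + 36*y - 8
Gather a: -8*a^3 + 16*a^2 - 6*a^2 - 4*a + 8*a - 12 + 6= -8*a^3 + 10*a^2 + 4*a - 6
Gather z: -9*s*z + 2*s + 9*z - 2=2*s + z*(9 - 9*s) - 2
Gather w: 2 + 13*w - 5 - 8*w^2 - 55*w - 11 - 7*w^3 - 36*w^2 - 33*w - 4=-7*w^3 - 44*w^2 - 75*w - 18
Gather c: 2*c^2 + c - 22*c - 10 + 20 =2*c^2 - 21*c + 10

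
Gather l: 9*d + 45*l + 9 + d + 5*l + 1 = 10*d + 50*l + 10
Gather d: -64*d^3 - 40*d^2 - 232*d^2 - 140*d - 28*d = -64*d^3 - 272*d^2 - 168*d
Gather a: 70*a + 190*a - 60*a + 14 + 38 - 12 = 200*a + 40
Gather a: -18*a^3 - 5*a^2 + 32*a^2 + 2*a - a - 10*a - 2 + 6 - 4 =-18*a^3 + 27*a^2 - 9*a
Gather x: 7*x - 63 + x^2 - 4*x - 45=x^2 + 3*x - 108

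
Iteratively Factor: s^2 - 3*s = (s)*(s - 3)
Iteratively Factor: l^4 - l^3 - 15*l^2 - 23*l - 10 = (l + 1)*(l^3 - 2*l^2 - 13*l - 10) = (l + 1)*(l + 2)*(l^2 - 4*l - 5) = (l + 1)^2*(l + 2)*(l - 5)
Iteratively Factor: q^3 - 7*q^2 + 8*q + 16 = (q - 4)*(q^2 - 3*q - 4) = (q - 4)^2*(q + 1)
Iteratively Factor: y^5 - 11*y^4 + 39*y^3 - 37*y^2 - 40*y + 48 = (y + 1)*(y^4 - 12*y^3 + 51*y^2 - 88*y + 48) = (y - 4)*(y + 1)*(y^3 - 8*y^2 + 19*y - 12) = (y - 4)*(y - 1)*(y + 1)*(y^2 - 7*y + 12) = (y - 4)*(y - 3)*(y - 1)*(y + 1)*(y - 4)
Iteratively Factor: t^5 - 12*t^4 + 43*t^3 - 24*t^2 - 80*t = (t + 1)*(t^4 - 13*t^3 + 56*t^2 - 80*t) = (t - 5)*(t + 1)*(t^3 - 8*t^2 + 16*t) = (t - 5)*(t - 4)*(t + 1)*(t^2 - 4*t) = (t - 5)*(t - 4)^2*(t + 1)*(t)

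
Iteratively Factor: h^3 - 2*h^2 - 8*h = (h + 2)*(h^2 - 4*h) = h*(h + 2)*(h - 4)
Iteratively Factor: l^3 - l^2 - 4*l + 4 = (l - 1)*(l^2 - 4) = (l - 2)*(l - 1)*(l + 2)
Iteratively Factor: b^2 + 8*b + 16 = (b + 4)*(b + 4)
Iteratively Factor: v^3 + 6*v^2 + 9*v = (v + 3)*(v^2 + 3*v) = (v + 3)^2*(v)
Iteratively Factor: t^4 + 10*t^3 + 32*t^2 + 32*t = (t + 2)*(t^3 + 8*t^2 + 16*t) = (t + 2)*(t + 4)*(t^2 + 4*t) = t*(t + 2)*(t + 4)*(t + 4)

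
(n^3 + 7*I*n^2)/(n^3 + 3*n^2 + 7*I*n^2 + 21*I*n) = n/(n + 3)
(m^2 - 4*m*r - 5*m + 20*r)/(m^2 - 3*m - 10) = (m - 4*r)/(m + 2)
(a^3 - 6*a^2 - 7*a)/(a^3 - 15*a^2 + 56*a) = (a + 1)/(a - 8)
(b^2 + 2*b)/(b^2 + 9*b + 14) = b/(b + 7)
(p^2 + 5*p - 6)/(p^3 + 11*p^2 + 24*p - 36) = 1/(p + 6)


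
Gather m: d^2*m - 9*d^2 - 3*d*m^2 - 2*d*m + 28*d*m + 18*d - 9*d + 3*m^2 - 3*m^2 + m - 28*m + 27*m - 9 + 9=-9*d^2 - 3*d*m^2 + 9*d + m*(d^2 + 26*d)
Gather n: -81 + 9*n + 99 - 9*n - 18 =0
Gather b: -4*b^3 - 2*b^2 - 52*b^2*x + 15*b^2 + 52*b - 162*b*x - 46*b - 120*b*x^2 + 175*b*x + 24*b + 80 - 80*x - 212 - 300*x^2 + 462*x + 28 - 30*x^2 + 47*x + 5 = -4*b^3 + b^2*(13 - 52*x) + b*(-120*x^2 + 13*x + 30) - 330*x^2 + 429*x - 99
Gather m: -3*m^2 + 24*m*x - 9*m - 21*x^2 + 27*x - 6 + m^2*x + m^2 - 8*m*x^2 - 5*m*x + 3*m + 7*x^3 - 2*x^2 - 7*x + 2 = m^2*(x - 2) + m*(-8*x^2 + 19*x - 6) + 7*x^3 - 23*x^2 + 20*x - 4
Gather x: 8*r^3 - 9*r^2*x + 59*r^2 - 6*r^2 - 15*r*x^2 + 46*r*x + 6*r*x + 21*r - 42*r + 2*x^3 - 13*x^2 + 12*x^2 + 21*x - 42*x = 8*r^3 + 53*r^2 - 21*r + 2*x^3 + x^2*(-15*r - 1) + x*(-9*r^2 + 52*r - 21)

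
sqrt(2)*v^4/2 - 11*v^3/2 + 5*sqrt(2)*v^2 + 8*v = v*(v - 4*sqrt(2))*(v - 2*sqrt(2))*(sqrt(2)*v/2 + 1/2)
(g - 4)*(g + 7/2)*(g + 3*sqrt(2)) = g^3 - g^2/2 + 3*sqrt(2)*g^2 - 14*g - 3*sqrt(2)*g/2 - 42*sqrt(2)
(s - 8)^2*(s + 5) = s^3 - 11*s^2 - 16*s + 320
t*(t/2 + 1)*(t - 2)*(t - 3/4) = t^4/2 - 3*t^3/8 - 2*t^2 + 3*t/2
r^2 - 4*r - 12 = (r - 6)*(r + 2)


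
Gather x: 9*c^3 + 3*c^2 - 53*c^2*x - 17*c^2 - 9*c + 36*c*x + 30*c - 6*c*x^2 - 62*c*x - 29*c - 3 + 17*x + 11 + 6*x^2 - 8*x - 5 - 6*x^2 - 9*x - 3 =9*c^3 - 14*c^2 - 6*c*x^2 - 8*c + x*(-53*c^2 - 26*c)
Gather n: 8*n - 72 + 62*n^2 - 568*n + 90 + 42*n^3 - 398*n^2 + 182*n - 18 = 42*n^3 - 336*n^2 - 378*n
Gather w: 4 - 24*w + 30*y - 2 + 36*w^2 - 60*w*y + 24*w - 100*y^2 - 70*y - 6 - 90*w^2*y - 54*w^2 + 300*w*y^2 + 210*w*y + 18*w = w^2*(-90*y - 18) + w*(300*y^2 + 150*y + 18) - 100*y^2 - 40*y - 4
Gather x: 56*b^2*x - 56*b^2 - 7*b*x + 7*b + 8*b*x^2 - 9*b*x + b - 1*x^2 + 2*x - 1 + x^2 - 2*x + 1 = -56*b^2 + 8*b*x^2 + 8*b + x*(56*b^2 - 16*b)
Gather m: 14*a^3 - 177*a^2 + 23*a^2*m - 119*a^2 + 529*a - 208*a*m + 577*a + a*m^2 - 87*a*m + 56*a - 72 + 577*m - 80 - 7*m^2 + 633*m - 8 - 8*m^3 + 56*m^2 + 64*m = 14*a^3 - 296*a^2 + 1162*a - 8*m^3 + m^2*(a + 49) + m*(23*a^2 - 295*a + 1274) - 160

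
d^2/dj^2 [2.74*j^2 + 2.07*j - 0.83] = 5.48000000000000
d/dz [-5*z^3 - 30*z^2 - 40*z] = -15*z^2 - 60*z - 40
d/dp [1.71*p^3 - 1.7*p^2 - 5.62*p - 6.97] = 5.13*p^2 - 3.4*p - 5.62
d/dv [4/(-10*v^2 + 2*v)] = 2*(10*v - 1)/(v^2*(5*v - 1)^2)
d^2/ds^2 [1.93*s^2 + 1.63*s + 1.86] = 3.86000000000000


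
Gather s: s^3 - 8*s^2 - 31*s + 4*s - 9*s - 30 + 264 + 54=s^3 - 8*s^2 - 36*s + 288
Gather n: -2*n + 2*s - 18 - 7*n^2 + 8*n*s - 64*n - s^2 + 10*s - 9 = -7*n^2 + n*(8*s - 66) - s^2 + 12*s - 27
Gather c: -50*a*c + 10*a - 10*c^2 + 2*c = 10*a - 10*c^2 + c*(2 - 50*a)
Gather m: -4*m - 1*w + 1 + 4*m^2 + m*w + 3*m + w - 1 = 4*m^2 + m*(w - 1)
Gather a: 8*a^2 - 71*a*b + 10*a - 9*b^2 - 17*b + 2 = 8*a^2 + a*(10 - 71*b) - 9*b^2 - 17*b + 2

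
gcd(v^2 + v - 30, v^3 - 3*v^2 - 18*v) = 1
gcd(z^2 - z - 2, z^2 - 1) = z + 1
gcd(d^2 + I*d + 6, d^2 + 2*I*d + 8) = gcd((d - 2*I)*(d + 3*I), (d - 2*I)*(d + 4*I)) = d - 2*I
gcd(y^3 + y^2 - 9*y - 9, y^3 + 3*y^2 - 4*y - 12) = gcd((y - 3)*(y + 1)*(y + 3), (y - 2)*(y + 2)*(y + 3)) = y + 3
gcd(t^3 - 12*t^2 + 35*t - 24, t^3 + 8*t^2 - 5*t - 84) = t - 3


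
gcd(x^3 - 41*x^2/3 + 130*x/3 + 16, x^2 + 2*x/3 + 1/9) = x + 1/3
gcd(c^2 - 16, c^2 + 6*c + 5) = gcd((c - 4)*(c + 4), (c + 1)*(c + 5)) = 1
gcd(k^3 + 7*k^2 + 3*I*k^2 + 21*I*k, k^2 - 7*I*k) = k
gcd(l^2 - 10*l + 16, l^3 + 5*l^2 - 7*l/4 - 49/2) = l - 2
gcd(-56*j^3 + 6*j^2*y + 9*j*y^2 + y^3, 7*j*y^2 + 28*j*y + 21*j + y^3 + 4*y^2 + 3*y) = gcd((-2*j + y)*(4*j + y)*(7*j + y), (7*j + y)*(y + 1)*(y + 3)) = 7*j + y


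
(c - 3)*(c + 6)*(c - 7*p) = c^3 - 7*c^2*p + 3*c^2 - 21*c*p - 18*c + 126*p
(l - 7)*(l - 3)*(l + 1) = l^3 - 9*l^2 + 11*l + 21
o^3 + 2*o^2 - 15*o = o*(o - 3)*(o + 5)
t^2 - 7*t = t*(t - 7)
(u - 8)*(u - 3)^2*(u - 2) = u^4 - 16*u^3 + 85*u^2 - 186*u + 144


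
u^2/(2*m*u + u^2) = u/(2*m + u)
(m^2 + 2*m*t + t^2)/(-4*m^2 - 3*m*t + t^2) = (m + t)/(-4*m + t)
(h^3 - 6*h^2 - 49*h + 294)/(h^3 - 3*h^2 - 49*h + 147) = (h - 6)/(h - 3)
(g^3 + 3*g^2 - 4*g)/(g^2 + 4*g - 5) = g*(g + 4)/(g + 5)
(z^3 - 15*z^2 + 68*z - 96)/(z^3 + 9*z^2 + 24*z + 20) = (z^3 - 15*z^2 + 68*z - 96)/(z^3 + 9*z^2 + 24*z + 20)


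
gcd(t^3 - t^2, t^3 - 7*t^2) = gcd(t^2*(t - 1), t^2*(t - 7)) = t^2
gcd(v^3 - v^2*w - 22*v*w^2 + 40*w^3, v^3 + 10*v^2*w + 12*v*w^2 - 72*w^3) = v - 2*w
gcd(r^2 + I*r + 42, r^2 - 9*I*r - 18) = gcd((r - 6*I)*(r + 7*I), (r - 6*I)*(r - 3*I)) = r - 6*I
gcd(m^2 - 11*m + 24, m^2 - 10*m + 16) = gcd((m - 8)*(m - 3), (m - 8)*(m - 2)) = m - 8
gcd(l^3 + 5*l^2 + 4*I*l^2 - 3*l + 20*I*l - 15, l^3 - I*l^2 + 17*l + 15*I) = l^2 + 4*I*l - 3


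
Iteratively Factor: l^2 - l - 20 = (l - 5)*(l + 4)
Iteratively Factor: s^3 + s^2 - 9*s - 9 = (s + 3)*(s^2 - 2*s - 3) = (s + 1)*(s + 3)*(s - 3)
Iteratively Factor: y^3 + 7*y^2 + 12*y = (y)*(y^2 + 7*y + 12) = y*(y + 3)*(y + 4)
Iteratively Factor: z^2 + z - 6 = (z + 3)*(z - 2)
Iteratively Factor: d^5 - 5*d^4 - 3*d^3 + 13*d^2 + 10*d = (d + 1)*(d^4 - 6*d^3 + 3*d^2 + 10*d) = (d - 2)*(d + 1)*(d^3 - 4*d^2 - 5*d) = (d - 2)*(d + 1)^2*(d^2 - 5*d) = (d - 5)*(d - 2)*(d + 1)^2*(d)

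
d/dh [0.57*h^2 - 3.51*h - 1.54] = 1.14*h - 3.51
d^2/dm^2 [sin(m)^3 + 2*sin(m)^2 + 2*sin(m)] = -9*sin(m)^3 - 8*sin(m)^2 + 4*sin(m) + 4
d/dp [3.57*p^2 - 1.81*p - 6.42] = 7.14*p - 1.81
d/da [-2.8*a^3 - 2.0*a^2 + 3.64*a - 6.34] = -8.4*a^2 - 4.0*a + 3.64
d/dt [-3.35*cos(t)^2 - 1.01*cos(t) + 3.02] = (6.7*cos(t) + 1.01)*sin(t)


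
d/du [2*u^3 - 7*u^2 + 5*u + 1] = 6*u^2 - 14*u + 5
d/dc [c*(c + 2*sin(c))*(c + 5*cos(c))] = -c*(c + 2*sin(c))*(5*sin(c) - 1) + c*(c + 5*cos(c))*(2*cos(c) + 1) + (c + 2*sin(c))*(c + 5*cos(c))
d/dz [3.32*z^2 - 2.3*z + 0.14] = 6.64*z - 2.3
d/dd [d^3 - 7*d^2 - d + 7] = 3*d^2 - 14*d - 1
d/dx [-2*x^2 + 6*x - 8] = 6 - 4*x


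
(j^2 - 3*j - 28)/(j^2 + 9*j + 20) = (j - 7)/(j + 5)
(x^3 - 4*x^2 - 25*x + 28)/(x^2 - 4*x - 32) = (x^2 - 8*x + 7)/(x - 8)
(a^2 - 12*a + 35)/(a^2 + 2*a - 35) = (a - 7)/(a + 7)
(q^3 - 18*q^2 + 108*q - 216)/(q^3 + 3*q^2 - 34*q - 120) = (q^2 - 12*q + 36)/(q^2 + 9*q + 20)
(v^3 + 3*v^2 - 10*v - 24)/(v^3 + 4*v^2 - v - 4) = (v^2 - v - 6)/(v^2 - 1)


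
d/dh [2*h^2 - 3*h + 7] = 4*h - 3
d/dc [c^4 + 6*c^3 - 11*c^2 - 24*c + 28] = 4*c^3 + 18*c^2 - 22*c - 24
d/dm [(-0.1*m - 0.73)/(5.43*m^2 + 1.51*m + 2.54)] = (0.543*m^2 + 7.9278*m + 0.8483)/(29.4849*m^4 + 16.3986*m^3 + 29.8645*m^2 + 7.6708*m + 6.4516)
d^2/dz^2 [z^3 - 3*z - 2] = 6*z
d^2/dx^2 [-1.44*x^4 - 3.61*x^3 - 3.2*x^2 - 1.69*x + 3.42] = -17.28*x^2 - 21.66*x - 6.4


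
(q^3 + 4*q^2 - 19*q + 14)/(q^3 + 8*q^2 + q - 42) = (q - 1)/(q + 3)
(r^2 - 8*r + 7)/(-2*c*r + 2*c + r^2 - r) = (r - 7)/(-2*c + r)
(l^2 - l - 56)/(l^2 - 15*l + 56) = (l + 7)/(l - 7)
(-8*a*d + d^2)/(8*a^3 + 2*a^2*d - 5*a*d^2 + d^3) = d*(-8*a + d)/(8*a^3 + 2*a^2*d - 5*a*d^2 + d^3)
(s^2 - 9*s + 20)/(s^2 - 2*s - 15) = (s - 4)/(s + 3)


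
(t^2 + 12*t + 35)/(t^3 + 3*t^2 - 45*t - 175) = (t + 7)/(t^2 - 2*t - 35)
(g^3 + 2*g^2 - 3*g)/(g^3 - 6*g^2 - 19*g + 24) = g/(g - 8)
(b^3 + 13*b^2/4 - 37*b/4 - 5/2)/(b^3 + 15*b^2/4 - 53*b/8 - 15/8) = 2*(b - 2)/(2*b - 3)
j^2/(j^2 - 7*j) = j/(j - 7)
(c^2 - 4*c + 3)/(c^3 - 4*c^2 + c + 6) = (c - 1)/(c^2 - c - 2)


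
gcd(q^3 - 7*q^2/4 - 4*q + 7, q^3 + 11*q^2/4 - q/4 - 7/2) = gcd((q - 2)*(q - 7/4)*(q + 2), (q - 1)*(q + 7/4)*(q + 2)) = q + 2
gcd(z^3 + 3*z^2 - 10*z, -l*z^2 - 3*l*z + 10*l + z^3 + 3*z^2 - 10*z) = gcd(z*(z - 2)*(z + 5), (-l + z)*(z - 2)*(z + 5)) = z^2 + 3*z - 10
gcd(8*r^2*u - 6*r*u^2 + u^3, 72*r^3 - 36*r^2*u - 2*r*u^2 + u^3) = 2*r - u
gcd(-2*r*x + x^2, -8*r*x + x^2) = x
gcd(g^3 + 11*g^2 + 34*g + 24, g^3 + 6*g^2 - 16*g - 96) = g^2 + 10*g + 24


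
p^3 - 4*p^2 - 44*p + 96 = (p - 8)*(p - 2)*(p + 6)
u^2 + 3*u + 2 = (u + 1)*(u + 2)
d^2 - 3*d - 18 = (d - 6)*(d + 3)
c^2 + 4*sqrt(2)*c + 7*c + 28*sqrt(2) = (c + 7)*(c + 4*sqrt(2))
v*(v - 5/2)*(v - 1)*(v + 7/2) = v^4 - 39*v^2/4 + 35*v/4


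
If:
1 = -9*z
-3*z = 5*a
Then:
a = 1/15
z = -1/9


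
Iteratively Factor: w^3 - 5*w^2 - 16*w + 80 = (w - 5)*(w^2 - 16) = (w - 5)*(w + 4)*(w - 4)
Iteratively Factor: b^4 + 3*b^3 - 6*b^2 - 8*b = (b + 4)*(b^3 - b^2 - 2*b) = b*(b + 4)*(b^2 - b - 2) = b*(b + 1)*(b + 4)*(b - 2)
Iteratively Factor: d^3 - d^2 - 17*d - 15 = (d + 3)*(d^2 - 4*d - 5) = (d + 1)*(d + 3)*(d - 5)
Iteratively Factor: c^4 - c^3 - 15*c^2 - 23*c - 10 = (c + 1)*(c^3 - 2*c^2 - 13*c - 10) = (c + 1)^2*(c^2 - 3*c - 10) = (c - 5)*(c + 1)^2*(c + 2)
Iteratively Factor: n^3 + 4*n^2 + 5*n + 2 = (n + 1)*(n^2 + 3*n + 2) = (n + 1)^2*(n + 2)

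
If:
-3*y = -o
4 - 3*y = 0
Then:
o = 4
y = 4/3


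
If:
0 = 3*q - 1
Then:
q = 1/3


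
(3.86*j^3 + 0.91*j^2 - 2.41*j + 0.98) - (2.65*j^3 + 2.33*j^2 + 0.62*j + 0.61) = 1.21*j^3 - 1.42*j^2 - 3.03*j + 0.37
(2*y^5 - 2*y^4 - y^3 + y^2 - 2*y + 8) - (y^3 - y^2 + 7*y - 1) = 2*y^5 - 2*y^4 - 2*y^3 + 2*y^2 - 9*y + 9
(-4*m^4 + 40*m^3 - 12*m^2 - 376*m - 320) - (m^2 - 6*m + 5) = -4*m^4 + 40*m^3 - 13*m^2 - 370*m - 325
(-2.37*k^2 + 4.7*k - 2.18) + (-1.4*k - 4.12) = -2.37*k^2 + 3.3*k - 6.3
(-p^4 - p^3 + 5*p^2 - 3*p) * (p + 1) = -p^5 - 2*p^4 + 4*p^3 + 2*p^2 - 3*p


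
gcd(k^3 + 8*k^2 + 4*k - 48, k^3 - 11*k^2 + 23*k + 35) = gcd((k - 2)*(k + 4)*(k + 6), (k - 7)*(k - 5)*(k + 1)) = 1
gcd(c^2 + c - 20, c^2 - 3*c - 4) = c - 4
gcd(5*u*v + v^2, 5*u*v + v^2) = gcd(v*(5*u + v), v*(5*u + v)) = 5*u*v + v^2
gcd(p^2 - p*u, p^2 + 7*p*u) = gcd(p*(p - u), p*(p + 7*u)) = p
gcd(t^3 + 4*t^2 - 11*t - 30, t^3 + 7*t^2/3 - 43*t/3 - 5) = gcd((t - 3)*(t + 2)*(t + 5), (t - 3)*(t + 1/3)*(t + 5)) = t^2 + 2*t - 15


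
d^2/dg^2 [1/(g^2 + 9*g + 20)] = 2*(-g^2 - 9*g + (2*g + 9)^2 - 20)/(g^2 + 9*g + 20)^3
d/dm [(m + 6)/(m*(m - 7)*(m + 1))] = 2*(-m^3 - 6*m^2 + 36*m + 21)/(m^2*(m^4 - 12*m^3 + 22*m^2 + 84*m + 49))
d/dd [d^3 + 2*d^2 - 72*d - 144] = 3*d^2 + 4*d - 72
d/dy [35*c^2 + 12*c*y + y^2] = 12*c + 2*y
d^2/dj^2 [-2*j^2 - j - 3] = -4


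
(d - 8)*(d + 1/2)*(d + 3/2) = d^3 - 6*d^2 - 61*d/4 - 6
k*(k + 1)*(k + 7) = k^3 + 8*k^2 + 7*k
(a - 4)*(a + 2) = a^2 - 2*a - 8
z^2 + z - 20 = (z - 4)*(z + 5)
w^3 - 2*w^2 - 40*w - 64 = (w - 8)*(w + 2)*(w + 4)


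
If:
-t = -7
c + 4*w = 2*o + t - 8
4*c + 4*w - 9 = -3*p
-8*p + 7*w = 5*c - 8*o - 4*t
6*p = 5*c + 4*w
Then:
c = 2106/965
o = -53/386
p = 1199/965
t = 7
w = -834/965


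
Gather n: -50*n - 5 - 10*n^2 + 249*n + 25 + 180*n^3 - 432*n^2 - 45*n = 180*n^3 - 442*n^2 + 154*n + 20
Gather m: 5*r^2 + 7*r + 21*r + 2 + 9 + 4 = 5*r^2 + 28*r + 15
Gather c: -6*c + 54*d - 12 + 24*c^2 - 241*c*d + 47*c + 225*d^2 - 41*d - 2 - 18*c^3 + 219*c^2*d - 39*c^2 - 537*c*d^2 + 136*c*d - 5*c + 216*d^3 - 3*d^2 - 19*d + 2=-18*c^3 + c^2*(219*d - 15) + c*(-537*d^2 - 105*d + 36) + 216*d^3 + 222*d^2 - 6*d - 12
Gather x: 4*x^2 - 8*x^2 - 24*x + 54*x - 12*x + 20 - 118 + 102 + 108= -4*x^2 + 18*x + 112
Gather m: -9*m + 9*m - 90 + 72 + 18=0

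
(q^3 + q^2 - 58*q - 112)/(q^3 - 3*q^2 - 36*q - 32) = (q^2 + 9*q + 14)/(q^2 + 5*q + 4)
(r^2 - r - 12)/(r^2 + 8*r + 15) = (r - 4)/(r + 5)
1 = 1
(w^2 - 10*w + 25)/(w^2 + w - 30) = (w - 5)/(w + 6)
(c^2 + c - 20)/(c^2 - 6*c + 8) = (c + 5)/(c - 2)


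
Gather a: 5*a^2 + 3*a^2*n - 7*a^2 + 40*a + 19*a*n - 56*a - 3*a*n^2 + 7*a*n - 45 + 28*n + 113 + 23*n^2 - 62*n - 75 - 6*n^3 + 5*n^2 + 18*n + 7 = a^2*(3*n - 2) + a*(-3*n^2 + 26*n - 16) - 6*n^3 + 28*n^2 - 16*n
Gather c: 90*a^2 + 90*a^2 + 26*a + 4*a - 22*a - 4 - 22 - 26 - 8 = 180*a^2 + 8*a - 60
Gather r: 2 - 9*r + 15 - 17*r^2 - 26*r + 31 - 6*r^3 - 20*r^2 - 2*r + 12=-6*r^3 - 37*r^2 - 37*r + 60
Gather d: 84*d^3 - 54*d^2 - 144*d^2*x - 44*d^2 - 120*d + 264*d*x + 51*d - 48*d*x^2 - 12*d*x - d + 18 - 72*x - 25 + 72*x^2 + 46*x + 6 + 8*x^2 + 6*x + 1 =84*d^3 + d^2*(-144*x - 98) + d*(-48*x^2 + 252*x - 70) + 80*x^2 - 20*x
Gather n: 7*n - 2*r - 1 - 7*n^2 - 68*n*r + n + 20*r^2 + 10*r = -7*n^2 + n*(8 - 68*r) + 20*r^2 + 8*r - 1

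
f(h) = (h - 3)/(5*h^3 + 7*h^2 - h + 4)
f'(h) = (h - 3)*(-15*h^2 - 14*h + 1)/(5*h^3 + 7*h^2 - h + 4)^2 + 1/(5*h^3 + 7*h^2 - h + 4)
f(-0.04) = -0.75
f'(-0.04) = -0.04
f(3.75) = 0.00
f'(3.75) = 0.00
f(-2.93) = 0.10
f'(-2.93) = 0.13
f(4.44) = 0.00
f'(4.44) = 0.00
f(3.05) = 0.00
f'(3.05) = 0.00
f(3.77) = 0.00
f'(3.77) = 0.00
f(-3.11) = 0.08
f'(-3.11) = 0.09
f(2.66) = -0.00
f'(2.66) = 0.01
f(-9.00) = 0.00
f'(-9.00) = 0.00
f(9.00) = 0.00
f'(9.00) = 0.00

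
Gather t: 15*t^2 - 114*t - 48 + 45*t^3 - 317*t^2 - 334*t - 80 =45*t^3 - 302*t^2 - 448*t - 128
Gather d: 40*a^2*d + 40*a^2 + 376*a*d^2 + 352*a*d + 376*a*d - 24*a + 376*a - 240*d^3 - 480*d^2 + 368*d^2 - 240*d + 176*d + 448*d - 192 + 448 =40*a^2 + 352*a - 240*d^3 + d^2*(376*a - 112) + d*(40*a^2 + 728*a + 384) + 256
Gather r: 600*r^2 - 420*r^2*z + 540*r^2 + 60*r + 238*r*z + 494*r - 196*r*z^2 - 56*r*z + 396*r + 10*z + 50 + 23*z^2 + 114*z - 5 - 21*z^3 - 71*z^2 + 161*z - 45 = r^2*(1140 - 420*z) + r*(-196*z^2 + 182*z + 950) - 21*z^3 - 48*z^2 + 285*z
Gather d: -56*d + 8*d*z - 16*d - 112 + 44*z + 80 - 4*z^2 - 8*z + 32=d*(8*z - 72) - 4*z^2 + 36*z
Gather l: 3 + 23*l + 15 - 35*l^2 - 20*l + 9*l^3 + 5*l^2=9*l^3 - 30*l^2 + 3*l + 18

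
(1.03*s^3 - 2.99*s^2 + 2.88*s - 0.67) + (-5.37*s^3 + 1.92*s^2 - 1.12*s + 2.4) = -4.34*s^3 - 1.07*s^2 + 1.76*s + 1.73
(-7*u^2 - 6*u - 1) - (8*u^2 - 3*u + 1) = -15*u^2 - 3*u - 2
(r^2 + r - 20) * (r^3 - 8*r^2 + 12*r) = r^5 - 7*r^4 - 16*r^3 + 172*r^2 - 240*r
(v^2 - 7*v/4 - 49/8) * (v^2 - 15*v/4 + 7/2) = v^4 - 11*v^3/2 + 63*v^2/16 + 539*v/32 - 343/16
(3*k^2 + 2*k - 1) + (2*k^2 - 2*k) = 5*k^2 - 1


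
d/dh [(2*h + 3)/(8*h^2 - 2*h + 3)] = 4*(-4*h^2 - 12*h + 3)/(64*h^4 - 32*h^3 + 52*h^2 - 12*h + 9)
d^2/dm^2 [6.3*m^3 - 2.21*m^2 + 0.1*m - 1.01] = 37.8*m - 4.42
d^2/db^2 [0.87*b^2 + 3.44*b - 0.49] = 1.74000000000000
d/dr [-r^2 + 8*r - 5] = 8 - 2*r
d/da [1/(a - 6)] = -1/(a - 6)^2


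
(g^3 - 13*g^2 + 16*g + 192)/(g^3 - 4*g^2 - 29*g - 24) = (g - 8)/(g + 1)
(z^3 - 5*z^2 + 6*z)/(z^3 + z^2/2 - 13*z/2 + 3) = 2*z*(z - 3)/(2*z^2 + 5*z - 3)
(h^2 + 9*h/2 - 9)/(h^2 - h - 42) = (h - 3/2)/(h - 7)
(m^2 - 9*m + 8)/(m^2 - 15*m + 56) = (m - 1)/(m - 7)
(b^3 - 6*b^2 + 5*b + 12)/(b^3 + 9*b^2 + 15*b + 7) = (b^2 - 7*b + 12)/(b^2 + 8*b + 7)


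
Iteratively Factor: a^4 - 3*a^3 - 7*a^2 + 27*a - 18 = (a - 3)*(a^3 - 7*a + 6) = (a - 3)*(a - 2)*(a^2 + 2*a - 3) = (a - 3)*(a - 2)*(a + 3)*(a - 1)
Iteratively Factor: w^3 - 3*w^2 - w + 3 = (w - 3)*(w^2 - 1) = (w - 3)*(w + 1)*(w - 1)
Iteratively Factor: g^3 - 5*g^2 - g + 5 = (g - 1)*(g^2 - 4*g - 5) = (g - 5)*(g - 1)*(g + 1)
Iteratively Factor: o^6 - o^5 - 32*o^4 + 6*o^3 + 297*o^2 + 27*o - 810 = (o + 3)*(o^5 - 4*o^4 - 20*o^3 + 66*o^2 + 99*o - 270) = (o - 3)*(o + 3)*(o^4 - o^3 - 23*o^2 - 3*o + 90) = (o - 3)*(o + 3)^2*(o^3 - 4*o^2 - 11*o + 30) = (o - 3)*(o - 2)*(o + 3)^2*(o^2 - 2*o - 15) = (o - 3)*(o - 2)*(o + 3)^3*(o - 5)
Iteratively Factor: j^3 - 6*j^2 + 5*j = (j - 1)*(j^2 - 5*j) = j*(j - 1)*(j - 5)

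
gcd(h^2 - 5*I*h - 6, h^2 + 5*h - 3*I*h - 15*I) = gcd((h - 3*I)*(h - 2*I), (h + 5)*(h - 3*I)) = h - 3*I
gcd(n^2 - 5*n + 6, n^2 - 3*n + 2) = n - 2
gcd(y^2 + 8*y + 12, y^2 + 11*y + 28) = 1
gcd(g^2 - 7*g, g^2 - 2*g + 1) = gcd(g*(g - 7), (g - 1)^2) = 1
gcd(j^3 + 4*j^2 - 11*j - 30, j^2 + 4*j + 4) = j + 2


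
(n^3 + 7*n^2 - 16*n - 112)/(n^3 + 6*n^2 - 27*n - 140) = (n - 4)/(n - 5)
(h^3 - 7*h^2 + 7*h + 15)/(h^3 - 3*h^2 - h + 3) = (h - 5)/(h - 1)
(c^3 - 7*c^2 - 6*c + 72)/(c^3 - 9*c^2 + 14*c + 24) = (c + 3)/(c + 1)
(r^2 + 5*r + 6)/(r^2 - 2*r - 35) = (r^2 + 5*r + 6)/(r^2 - 2*r - 35)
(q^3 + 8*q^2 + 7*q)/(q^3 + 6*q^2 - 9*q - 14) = q/(q - 2)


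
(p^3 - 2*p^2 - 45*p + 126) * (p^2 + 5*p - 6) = p^5 + 3*p^4 - 61*p^3 - 87*p^2 + 900*p - 756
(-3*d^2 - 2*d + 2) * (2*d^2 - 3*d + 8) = -6*d^4 + 5*d^3 - 14*d^2 - 22*d + 16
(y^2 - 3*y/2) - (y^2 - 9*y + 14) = 15*y/2 - 14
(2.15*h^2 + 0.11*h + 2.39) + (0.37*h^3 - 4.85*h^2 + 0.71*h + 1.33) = 0.37*h^3 - 2.7*h^2 + 0.82*h + 3.72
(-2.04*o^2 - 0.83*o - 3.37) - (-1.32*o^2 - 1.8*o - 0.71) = -0.72*o^2 + 0.97*o - 2.66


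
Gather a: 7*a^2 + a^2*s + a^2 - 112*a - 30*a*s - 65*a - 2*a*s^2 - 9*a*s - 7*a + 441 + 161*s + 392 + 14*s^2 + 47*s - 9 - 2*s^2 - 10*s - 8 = a^2*(s + 8) + a*(-2*s^2 - 39*s - 184) + 12*s^2 + 198*s + 816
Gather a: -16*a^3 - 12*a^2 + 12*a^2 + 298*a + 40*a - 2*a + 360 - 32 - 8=-16*a^3 + 336*a + 320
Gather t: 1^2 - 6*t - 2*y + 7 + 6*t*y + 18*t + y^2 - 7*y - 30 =t*(6*y + 12) + y^2 - 9*y - 22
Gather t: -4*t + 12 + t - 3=9 - 3*t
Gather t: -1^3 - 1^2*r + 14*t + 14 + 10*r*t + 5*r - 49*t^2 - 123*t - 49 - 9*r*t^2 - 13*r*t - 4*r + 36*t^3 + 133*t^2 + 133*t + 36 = 36*t^3 + t^2*(84 - 9*r) + t*(24 - 3*r)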